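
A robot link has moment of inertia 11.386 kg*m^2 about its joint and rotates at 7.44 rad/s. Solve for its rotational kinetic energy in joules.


KE = (1/2)*I*omega^2 = 0.5*11.386*7.44^2 = 315.1280

315.1280 J


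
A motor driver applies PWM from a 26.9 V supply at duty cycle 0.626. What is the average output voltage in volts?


V_avg = V_supply * D = 26.9*0.626 = 16.8394

16.8394 V


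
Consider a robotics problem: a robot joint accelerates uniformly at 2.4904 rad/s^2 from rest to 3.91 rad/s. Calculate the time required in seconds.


t = delta_omega / alpha = 3.91 / 2.4904 = 1.5700

1.5700 s


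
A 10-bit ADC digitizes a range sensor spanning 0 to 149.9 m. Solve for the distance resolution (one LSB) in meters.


res = range / 2^n = 149.9/2^10 = 149.9/1024 = 0.1464

0.1464 m


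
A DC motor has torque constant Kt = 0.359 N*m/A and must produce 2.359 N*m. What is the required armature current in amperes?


I = tau / Kt = 2.359/0.359 = 6.5710

6.5710 A


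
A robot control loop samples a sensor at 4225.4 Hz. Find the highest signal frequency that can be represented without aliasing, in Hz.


f_max = f_s/2 = 4225.4/2 = 2112.7000

2112.7000 Hz


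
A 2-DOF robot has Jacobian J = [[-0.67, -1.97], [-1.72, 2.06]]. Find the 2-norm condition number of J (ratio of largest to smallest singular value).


JJ^T eigenvalues: trace(JJ^T) = 11.5318, det(JJ^T) = det(J)^2 = 22.73954596
s_max^2 = (11.5318 + sqrt(42.02422740))/2 = 9.00720481
s_min^2 = (11.5318 - sqrt(42.02422740))/2 = 2.52459519
kappa = s_max/s_min = sqrt(9.00720481/2.52459519) = 1.8889

1.8889


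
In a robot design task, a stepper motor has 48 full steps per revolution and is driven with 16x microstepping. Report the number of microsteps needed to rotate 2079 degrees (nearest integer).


step_size = 360/(48*16) = 360/768 = 0.468750 deg
n = 2079/(360/768) = 2079*768/360 = 4435.2000 -> 4435

4435 steps


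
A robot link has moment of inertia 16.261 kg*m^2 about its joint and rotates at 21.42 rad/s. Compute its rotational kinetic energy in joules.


KE = (1/2)*I*omega^2 = 0.5*16.261*21.42^2 = 3730.4067

3730.4067 J


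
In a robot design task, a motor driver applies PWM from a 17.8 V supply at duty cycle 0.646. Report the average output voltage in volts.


V_avg = V_supply * D = 17.8*0.646 = 11.4988

11.4988 V


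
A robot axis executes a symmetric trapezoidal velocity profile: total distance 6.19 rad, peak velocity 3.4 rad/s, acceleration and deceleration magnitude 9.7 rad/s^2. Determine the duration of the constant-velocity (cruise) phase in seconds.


t_acc = v/a = 0.350515 s, d_acc = v^2/(2a) = 0.595876 rad each
d_cruise = 6.19 - 2*0.595876 = 4.998248 rad
t_cruise = d_cruise/v = 4.998248/3.4 = 1.4701

1.4701 s


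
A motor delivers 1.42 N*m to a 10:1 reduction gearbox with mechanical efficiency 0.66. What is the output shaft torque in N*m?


tau_out = tau_in * N * eta = 1.42 * 10 * 0.66 = 9.3720

9.3720 N*m


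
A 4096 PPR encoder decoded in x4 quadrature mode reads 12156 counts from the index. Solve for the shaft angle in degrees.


angle = counts * 360 / (PPR*4) = 12156 * 360 / 16384 = 267.0996

267.0996 degrees


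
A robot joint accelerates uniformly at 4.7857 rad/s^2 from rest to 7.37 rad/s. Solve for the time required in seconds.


t = delta_omega / alpha = 7.37 / 4.7857 = 1.5400

1.5400 s


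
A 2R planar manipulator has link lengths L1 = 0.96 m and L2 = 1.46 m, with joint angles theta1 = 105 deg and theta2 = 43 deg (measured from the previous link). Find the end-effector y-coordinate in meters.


y = L1*sin(th1) + L2*sin(th1+th2) = 0.96*sin(105 deg) + 1.46*sin(148 deg) = 1.7010

1.7010 m


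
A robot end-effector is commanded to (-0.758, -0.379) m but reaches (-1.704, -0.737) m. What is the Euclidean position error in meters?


dx = -1.704 - (-0.758) = -0.9460, dy = -0.737 - (-0.379) = -0.3580
err = sqrt(0.894916 + 0.128164) = 1.0115

1.0115 m


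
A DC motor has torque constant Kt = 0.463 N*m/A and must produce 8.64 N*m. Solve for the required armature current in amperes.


I = tau / Kt = 8.64/0.463 = 18.6609

18.6609 A


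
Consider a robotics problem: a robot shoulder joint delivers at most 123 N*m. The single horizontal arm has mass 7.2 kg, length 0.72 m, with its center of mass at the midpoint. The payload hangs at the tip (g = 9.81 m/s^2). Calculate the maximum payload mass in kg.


tau_arm = m_arm*g*(L/2) = 7.2*9.81*0.72/2 = 25.4275 N*m
tau_payload = tau_max - tau_arm = 123 - 25.4275 = 97.5725
m_payload = tau_payload / (g*L) = 97.5725 / (9.81*0.72) = 13.8142

13.8142 kg


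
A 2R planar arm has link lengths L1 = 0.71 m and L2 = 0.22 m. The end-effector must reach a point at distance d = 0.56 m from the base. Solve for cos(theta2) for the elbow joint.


cos(th2) = (d^2 - L1^2 - L2^2)/(2*L1*L2) = (0.56^2 - 0.71^2 - 0.22^2)/(2*0.71*0.22) = -0.7647

-0.7647


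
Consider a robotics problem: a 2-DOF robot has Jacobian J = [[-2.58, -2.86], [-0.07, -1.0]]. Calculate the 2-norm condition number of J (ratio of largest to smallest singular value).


JJ^T eigenvalues: trace(JJ^T) = 15.8409, det(JJ^T) = det(J)^2 = 5.66344804
s_max^2 = (15.8409 + sqrt(228.28032065))/2 = 15.47492418
s_min^2 = (15.8409 - sqrt(228.28032065))/2 = 0.36597582
kappa = s_max/s_min = sqrt(15.47492418/0.36597582) = 6.5026

6.5026


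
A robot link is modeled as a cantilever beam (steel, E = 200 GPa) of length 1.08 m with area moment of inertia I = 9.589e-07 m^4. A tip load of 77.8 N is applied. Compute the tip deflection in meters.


delta = F*L^3/(3*E*I) = 77.8*1.08^3/(3*2.000e+11*9.589e-07)
      = 98.0055936/575340 = 1.7034e-04

1.7034e-04 m


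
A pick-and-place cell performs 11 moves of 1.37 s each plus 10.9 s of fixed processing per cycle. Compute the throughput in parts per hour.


T_cycle = 11*1.37 + 10.9 = 25.9700 s
rate = 3600/T = 138.6215

138.6215 parts/hour


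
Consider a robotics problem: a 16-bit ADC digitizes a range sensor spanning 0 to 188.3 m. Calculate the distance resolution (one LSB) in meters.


res = range / 2^n = 188.3/2^16 = 188.3/65536 = 0.0029

0.0029 m


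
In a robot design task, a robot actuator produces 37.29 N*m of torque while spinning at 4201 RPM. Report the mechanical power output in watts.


omega = 4201 * 2*pi/60 = 439.927691 rad/s
P = tau * omega = 37.29 * 439.927691 = 16404.9036

16404.9036 W


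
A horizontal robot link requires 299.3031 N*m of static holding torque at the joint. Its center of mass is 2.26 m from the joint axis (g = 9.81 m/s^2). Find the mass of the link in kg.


m = tau / (g*L) = 299.3031 / (9.81 * 2.26) = 13.5000

13.5000 kg


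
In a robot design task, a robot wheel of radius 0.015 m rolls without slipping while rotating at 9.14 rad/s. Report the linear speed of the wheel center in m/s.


v = omega * r = 9.14 * 0.015 = 0.1371

0.1371 m/s


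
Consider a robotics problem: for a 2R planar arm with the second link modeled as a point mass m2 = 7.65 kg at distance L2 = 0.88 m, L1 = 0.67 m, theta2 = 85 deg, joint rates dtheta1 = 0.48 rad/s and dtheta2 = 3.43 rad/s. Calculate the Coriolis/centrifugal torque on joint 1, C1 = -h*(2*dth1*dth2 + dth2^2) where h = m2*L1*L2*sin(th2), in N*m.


h = m2*L1*L2*sin(th2) = 7.65*0.67*0.88*sin(85 deg) = 4.493276
C1 = -h*(2*0.48*3.43 + 3.43^2) = -4.493276*15.0577 = -67.6584

-67.6584 N*m


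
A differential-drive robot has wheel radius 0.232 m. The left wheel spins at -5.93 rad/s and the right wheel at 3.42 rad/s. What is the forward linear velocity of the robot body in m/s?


v = r*(wR + wL)/2 = 0.232*(3.42 + -5.93)/2 = -0.2912

-0.2912 m/s


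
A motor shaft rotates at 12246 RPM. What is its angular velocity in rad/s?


omega = 12246 * 2*pi/60 = 1282.3981

1282.3981 rad/s


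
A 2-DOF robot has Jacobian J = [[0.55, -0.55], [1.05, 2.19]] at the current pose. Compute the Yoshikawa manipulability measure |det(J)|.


det(J) = 0.55*2.19 - (-0.55)*(1.05) = 1.7820
|det(J)| = 1.7820

1.7820


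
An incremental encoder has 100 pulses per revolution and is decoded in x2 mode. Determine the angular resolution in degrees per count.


resolution = 360 / (PPR * 2) = 360 / 200 = 1.8000

1.8000 degrees


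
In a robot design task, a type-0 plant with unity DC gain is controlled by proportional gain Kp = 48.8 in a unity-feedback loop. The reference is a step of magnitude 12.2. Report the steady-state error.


e_ss = R/(1 + Kp) = 12.2/(1 + 48.8) = 12.2/49.8000 = 0.2450

0.2450


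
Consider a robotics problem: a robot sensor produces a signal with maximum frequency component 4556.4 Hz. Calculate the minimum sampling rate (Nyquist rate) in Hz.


f_s,min = 2*f_max = 2*4556.4 = 9112.8000

9112.8000 Hz


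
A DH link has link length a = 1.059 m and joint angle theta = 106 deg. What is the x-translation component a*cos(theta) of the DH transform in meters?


a*cos(theta) = 1.059*cos(106 deg) = -0.2919

-0.2919 m


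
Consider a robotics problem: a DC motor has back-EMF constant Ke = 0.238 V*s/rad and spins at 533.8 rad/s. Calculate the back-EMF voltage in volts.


V_emf = Ke * omega = 0.238*533.8 = 127.0444

127.0444 V


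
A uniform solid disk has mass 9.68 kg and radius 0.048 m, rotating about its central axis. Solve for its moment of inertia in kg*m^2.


I = (1/2)*m*R^2 = 0.5*9.68*0.048^2 = 0.0112

0.0112 kg*m^2


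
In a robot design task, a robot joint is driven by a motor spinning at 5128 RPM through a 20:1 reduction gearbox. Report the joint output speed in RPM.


omega_joint = omega_motor / N = 5128 / 20 = 256.4000

256.4000 RPM


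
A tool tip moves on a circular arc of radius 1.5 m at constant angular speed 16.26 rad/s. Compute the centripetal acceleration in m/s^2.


a_c = omega^2 * r = 16.26^2 * 1.5 = 396.5814

396.5814 m/s^2


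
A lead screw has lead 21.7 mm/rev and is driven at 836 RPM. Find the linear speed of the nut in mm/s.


v = lead * (RPM/60) = 21.7*836/60 = 302.3533

302.3533 mm/s


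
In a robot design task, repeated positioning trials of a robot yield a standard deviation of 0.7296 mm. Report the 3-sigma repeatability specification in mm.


repeatability = 3*sigma = 3*0.7296 = 2.1888

2.1888 mm


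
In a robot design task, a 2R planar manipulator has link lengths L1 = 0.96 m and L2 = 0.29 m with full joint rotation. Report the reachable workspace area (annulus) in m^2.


r_max = L1 + L2 = 1.2500, r_min = |L1 - L2| = 0.6700
A = pi*(r_max^2 - r_min^2) = pi*(1.5625 - 0.4489) = 3.4985

3.4985 m^2


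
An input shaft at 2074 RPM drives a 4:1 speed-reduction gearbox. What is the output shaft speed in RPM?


omega_out = omega_in / N = 2074 / 4 = 518.5000

518.5000 RPM


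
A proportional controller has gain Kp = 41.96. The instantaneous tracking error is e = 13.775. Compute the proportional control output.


u_P = Kp * e = 41.96 * 13.775 = 577.9990

577.9990


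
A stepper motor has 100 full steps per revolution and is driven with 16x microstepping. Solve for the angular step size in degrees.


step = 360/(100*16) = 360/1600 = 0.2250

0.2250 degrees


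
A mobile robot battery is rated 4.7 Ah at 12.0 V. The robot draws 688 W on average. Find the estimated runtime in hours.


E = 4.7*12.0 = 56.4000 Wh
t = E/P = 56.4000/688 = 0.0820

0.0820 hours


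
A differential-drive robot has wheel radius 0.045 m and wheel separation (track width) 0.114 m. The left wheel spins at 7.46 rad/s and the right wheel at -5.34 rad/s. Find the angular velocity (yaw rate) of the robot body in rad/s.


omega = r*(wR - wL)/L = 0.045*(-5.34 - (7.46))/0.114 = -5.0526

-5.0526 rad/s


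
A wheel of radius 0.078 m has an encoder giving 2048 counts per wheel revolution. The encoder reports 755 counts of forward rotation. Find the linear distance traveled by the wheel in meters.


revs = 755/2048 = 0.368652
d = revs * 2*pi*r = 0.368652 * 2*pi*0.078 = 0.1807

0.1807 m


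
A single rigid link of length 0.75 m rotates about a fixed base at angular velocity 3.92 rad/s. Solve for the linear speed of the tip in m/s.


v = L*omega = 0.75 * 3.92 = 2.9400

2.9400 m/s


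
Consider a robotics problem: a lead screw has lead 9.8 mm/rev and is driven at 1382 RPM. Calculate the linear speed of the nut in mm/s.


v = lead * (RPM/60) = 9.8*1382/60 = 225.7267

225.7267 mm/s


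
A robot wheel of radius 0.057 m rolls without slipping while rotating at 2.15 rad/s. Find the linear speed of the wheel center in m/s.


v = omega * r = 2.15 * 0.057 = 0.1226

0.1226 m/s


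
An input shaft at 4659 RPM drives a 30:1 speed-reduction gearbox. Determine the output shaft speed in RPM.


omega_out = omega_in / N = 4659 / 30 = 155.3000

155.3000 RPM


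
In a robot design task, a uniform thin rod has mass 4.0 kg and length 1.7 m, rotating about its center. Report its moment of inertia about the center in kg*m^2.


I = (1/12)*m*L^2 = (1/12)*4.0*1.7^2 = 0.9633

0.9633 kg*m^2


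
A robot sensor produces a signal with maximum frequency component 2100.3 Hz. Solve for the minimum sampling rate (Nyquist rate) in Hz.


f_s,min = 2*f_max = 2*2100.3 = 4200.6000

4200.6000 Hz


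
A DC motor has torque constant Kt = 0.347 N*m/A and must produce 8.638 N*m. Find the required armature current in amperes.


I = tau / Kt = 8.638/0.347 = 24.8934

24.8934 A


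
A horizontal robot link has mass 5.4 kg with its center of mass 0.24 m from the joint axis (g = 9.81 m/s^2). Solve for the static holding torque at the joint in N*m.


tau = m*g*L = 5.4 * 9.81 * 0.24 = 12.7138

12.7138 N*m


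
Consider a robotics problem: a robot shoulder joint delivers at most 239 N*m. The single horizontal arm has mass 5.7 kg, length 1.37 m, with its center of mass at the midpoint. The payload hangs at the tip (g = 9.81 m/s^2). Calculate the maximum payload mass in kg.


tau_arm = m_arm*g*(L/2) = 5.7*9.81*1.37/2 = 38.3031 N*m
tau_payload = tau_max - tau_arm = 239 - 38.3031 = 200.6969
m_payload = tau_payload / (g*L) = 200.6969 / (9.81*1.37) = 14.9331

14.9331 kg


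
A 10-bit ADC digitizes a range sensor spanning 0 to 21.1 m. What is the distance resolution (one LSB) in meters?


res = range / 2^n = 21.1/2^10 = 21.1/1024 = 0.0206

0.0206 m


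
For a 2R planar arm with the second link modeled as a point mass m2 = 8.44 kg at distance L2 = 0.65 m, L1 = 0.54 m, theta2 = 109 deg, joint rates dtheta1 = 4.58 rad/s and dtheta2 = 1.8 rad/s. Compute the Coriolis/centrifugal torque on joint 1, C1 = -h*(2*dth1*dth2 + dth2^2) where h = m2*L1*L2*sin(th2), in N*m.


h = m2*L1*L2*sin(th2) = 8.44*0.54*0.65*sin(109 deg) = 2.801042
C1 = -h*(2*4.58*1.8 + 1.8^2) = -2.801042*19.7280 = -55.2590

-55.2590 N*m


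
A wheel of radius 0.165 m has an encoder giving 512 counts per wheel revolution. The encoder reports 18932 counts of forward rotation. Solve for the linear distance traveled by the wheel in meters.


revs = 18932/512 = 36.976562
d = revs * 2*pi*r = 36.976562 * 2*pi*0.165 = 38.3345

38.3345 m


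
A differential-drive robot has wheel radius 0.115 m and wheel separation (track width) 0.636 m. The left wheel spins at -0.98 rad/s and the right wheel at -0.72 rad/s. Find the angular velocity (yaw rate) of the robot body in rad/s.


omega = r*(wR - wL)/L = 0.115*(-0.72 - (-0.98))/0.636 = 0.0470

0.0470 rad/s


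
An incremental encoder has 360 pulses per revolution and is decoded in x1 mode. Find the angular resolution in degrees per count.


resolution = 360 / (PPR * 1) = 360 / 360 = 1.0000

1.0000 degrees


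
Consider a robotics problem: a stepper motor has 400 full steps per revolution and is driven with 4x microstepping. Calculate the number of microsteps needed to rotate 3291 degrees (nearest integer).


step_size = 360/(400*4) = 360/1600 = 0.225000 deg
n = 3291/(360/1600) = 3291*1600/360 = 14626.6667 -> 14627

14627 steps


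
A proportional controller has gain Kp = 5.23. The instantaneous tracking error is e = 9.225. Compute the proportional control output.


u_P = Kp * e = 5.23 * 9.225 = 48.2467

48.2467


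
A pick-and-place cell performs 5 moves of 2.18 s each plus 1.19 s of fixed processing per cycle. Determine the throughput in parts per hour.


T_cycle = 5*2.18 + 1.19 = 12.0900 s
rate = 3600/T = 297.7667

297.7667 parts/hour


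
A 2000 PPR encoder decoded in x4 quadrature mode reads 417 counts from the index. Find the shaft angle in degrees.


angle = counts * 360 / (PPR*4) = 417 * 360 / 8000 = 18.7650

18.7650 degrees


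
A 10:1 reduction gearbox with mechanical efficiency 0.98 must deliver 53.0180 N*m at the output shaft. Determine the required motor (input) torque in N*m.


tau_in = tau_out / (N * eta) = 53.0180 / (10 * 0.98) = 5.4100

5.4100 N*m


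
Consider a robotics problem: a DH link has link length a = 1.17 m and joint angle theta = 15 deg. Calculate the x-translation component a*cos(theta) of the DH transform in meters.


a*cos(theta) = 1.17*cos(15 deg) = 1.1301

1.1301 m


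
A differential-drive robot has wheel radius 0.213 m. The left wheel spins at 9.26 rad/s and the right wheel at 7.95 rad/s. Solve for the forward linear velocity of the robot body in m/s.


v = r*(wR + wL)/2 = 0.213*(7.95 + 9.26)/2 = 1.8329

1.8329 m/s


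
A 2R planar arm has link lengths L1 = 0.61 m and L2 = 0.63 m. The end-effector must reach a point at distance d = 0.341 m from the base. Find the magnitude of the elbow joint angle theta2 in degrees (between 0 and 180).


cos(th2) = (d^2 - L1^2 - L2^2)/(2*L1*L2) = (0.341^2 - 0.61^2 - 0.63^2)/(2*0.61*0.63) = -0.84923107
th2 = acos(-0.84923107) = 148.1281 deg

148.1281 degrees


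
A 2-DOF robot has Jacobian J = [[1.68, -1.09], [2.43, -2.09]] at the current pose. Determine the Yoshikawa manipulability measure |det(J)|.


det(J) = 1.68*-2.09 - (-1.09)*(2.43) = -0.8625
|det(J)| = 0.8625

0.8625


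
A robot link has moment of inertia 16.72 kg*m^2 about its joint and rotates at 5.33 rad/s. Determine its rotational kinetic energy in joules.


KE = (1/2)*I*omega^2 = 0.5*16.72*5.33^2 = 237.4984

237.4984 J


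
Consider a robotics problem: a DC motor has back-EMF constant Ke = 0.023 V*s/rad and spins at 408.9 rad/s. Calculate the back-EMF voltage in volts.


V_emf = Ke * omega = 0.023*408.9 = 9.4047

9.4047 V


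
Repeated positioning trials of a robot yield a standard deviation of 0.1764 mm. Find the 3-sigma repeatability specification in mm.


repeatability = 3*sigma = 3*0.1764 = 0.5292

0.5292 mm


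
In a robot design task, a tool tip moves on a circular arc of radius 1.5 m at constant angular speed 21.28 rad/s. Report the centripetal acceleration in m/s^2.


a_c = omega^2 * r = 21.28^2 * 1.5 = 679.2576

679.2576 m/s^2


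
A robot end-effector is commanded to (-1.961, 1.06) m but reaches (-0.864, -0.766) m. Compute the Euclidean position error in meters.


dx = -0.864 - (-1.961) = 1.0970, dy = -0.766 - (1.06) = -1.8260
err = sqrt(1.203409 + 3.334276) = 2.1302

2.1302 m


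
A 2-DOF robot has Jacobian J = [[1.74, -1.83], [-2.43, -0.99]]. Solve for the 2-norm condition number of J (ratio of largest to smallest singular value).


JJ^T eigenvalues: trace(JJ^T) = 13.2615, det(JJ^T) = det(J)^2 = 38.06273025
s_max^2 = (13.2615 + sqrt(23.61646125))/2 = 9.06058854
s_min^2 = (13.2615 - sqrt(23.61646125))/2 = 4.20091146
kappa = s_max/s_min = sqrt(9.06058854/4.20091146) = 1.4686

1.4686


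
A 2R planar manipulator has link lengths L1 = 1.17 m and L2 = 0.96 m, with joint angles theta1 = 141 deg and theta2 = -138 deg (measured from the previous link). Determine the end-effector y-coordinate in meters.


y = L1*sin(th1) + L2*sin(th1+th2) = 1.17*sin(141 deg) + 0.96*sin(3 deg) = 0.7865

0.7865 m


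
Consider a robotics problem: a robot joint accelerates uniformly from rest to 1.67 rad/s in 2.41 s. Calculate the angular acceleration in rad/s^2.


alpha = delta_omega / t = 1.67 / 2.41 = 0.6929

0.6929 rad/s^2


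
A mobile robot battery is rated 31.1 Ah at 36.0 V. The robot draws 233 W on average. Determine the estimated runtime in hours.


E = 31.1*36.0 = 1119.6000 Wh
t = E/P = 1119.6000/233 = 4.8052

4.8052 hours


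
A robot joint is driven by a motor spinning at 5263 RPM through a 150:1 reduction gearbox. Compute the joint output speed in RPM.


omega_joint = omega_motor / N = 5263 / 150 = 35.0867

35.0867 RPM


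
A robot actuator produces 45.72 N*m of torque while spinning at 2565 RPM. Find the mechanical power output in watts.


omega = 2565 * 2*pi/60 = 268.606172 rad/s
P = tau * omega = 45.72 * 268.606172 = 12280.6742

12280.6742 W


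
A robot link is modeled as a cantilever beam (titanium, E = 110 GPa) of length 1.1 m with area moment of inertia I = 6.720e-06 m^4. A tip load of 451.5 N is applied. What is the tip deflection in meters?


delta = F*L^3/(3*E*I) = 451.5*1.1^3/(3*1.100e+11*6.720e-06)
      = 600.9465/2217600 = 2.7099e-04

2.7099e-04 m


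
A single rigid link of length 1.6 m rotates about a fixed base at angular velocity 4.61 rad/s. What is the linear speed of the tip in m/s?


v = L*omega = 1.6 * 4.61 = 7.3760

7.3760 m/s


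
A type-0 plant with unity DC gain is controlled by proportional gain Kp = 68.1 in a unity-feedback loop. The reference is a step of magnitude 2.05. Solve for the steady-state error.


e_ss = R/(1 + Kp) = 2.05/(1 + 68.1) = 2.05/69.1000 = 0.0297

0.0297


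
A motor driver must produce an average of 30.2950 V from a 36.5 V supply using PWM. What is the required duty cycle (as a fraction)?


D = V_avg/V_supply = 30.2950/36.5 = 0.8300

0.8300


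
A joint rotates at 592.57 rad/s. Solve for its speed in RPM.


RPM = 592.57 * 60/(2*pi) = 5658.6267

5658.6267 RPM


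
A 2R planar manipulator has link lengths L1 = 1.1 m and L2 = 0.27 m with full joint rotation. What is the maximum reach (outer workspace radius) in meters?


r_max = L1 + L2 = 1.1 + 0.27 = 1.3700

1.3700 m


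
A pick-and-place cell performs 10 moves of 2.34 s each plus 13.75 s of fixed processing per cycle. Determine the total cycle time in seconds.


T = 10*2.34 + 13.75 = 37.1500

37.1500 s


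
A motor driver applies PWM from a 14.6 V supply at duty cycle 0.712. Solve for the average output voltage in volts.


V_avg = V_supply * D = 14.6*0.712 = 10.3952

10.3952 V


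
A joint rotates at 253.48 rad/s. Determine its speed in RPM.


RPM = 253.48 * 60/(2*pi) = 2420.5557

2420.5557 RPM


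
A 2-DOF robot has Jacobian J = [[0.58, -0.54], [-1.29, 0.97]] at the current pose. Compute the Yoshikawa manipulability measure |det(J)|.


det(J) = 0.58*0.97 - (-0.54)*(-1.29) = -0.1340
|det(J)| = 0.1340

0.1340


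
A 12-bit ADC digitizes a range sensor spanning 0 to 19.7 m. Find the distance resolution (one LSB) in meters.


res = range / 2^n = 19.7/2^12 = 19.7/4096 = 0.0048

0.0048 m


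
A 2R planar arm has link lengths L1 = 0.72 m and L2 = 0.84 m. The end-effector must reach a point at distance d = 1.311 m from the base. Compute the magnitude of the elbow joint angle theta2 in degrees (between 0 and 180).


cos(th2) = (d^2 - L1^2 - L2^2)/(2*L1*L2) = (1.311^2 - 0.72^2 - 0.84^2)/(2*0.72*0.84) = 0.40899554
th2 = acos(0.40899554) = 65.8582 deg

65.8582 degrees


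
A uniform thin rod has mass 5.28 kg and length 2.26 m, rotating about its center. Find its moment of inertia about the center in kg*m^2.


I = (1/12)*m*L^2 = (1/12)*5.28*2.26^2 = 2.2473

2.2473 kg*m^2


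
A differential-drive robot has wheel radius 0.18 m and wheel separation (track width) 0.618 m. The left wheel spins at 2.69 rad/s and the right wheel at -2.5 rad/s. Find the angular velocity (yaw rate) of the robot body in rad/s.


omega = r*(wR - wL)/L = 0.18*(-2.5 - (2.69))/0.618 = -1.5117

-1.5117 rad/s


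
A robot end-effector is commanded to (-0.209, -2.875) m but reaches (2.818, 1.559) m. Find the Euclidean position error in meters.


dx = 2.818 - (-0.209) = 3.0270, dy = 1.559 - (-2.875) = 4.4340
err = sqrt(9.162729 + 19.660356) = 5.3687

5.3687 m


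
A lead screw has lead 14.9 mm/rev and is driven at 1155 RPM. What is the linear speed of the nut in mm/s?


v = lead * (RPM/60) = 14.9*1155/60 = 286.8250

286.8250 mm/s


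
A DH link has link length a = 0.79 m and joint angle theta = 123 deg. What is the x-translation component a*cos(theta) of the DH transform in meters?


a*cos(theta) = 0.79*cos(123 deg) = -0.4303

-0.4303 m


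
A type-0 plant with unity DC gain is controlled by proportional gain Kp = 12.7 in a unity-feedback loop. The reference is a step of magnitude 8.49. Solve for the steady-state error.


e_ss = R/(1 + Kp) = 8.49/(1 + 12.7) = 8.49/13.7000 = 0.6197

0.6197


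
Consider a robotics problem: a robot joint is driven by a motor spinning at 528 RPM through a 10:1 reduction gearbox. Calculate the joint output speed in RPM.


omega_joint = omega_motor / N = 528 / 10 = 52.8000

52.8000 RPM


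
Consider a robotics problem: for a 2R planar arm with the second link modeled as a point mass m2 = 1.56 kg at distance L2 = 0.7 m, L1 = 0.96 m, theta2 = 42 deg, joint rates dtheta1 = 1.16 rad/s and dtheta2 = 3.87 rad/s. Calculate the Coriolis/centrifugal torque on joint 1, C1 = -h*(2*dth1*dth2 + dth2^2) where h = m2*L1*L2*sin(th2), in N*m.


h = m2*L1*L2*sin(th2) = 1.56*0.96*0.7*sin(42 deg) = 0.701463
C1 = -h*(2*1.16*3.87 + 3.87^2) = -0.701463*23.9553 = -16.8038

-16.8038 N*m


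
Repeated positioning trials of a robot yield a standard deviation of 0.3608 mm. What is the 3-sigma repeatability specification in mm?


repeatability = 3*sigma = 3*0.3608 = 1.0824

1.0824 mm


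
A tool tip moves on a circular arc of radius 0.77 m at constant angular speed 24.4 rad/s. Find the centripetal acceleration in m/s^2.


a_c = omega^2 * r = 24.4^2 * 0.77 = 458.4272

458.4272 m/s^2


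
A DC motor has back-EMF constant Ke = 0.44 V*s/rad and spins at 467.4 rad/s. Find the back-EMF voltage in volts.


V_emf = Ke * omega = 0.44*467.4 = 205.6560

205.6560 V


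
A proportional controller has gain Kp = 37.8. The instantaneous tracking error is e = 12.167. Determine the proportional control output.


u_P = Kp * e = 37.8 * 12.167 = 459.9126

459.9126


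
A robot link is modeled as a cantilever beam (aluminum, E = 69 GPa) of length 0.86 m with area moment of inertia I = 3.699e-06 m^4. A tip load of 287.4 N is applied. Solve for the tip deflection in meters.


delta = F*L^3/(3*E*I) = 287.4*0.86^3/(3*6.900e+10*3.699e-06)
      = 182.8024944/765693 = 2.3874e-04

2.3874e-04 m


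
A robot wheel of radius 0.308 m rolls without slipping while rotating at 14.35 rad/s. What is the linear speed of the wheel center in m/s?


v = omega * r = 14.35 * 0.308 = 4.4198

4.4198 m/s


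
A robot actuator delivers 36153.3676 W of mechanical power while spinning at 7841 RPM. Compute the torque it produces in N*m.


omega = 7841 * 2*pi/60 = 821.107600 rad/s
tau = P / omega = 36153.3676 / 821.107600 = 44.0300

44.0300 N*m


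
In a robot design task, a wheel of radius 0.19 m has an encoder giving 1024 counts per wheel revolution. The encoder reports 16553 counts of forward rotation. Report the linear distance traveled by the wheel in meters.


revs = 16553/1024 = 16.165039
d = revs * 2*pi*r = 16.165039 * 2*pi*0.19 = 19.2979

19.2979 m


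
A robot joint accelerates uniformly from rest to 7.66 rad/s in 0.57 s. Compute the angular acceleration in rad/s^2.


alpha = delta_omega / t = 7.66 / 0.57 = 13.4386

13.4386 rad/s^2


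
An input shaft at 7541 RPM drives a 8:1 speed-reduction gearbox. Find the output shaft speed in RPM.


omega_out = omega_in / N = 7541 / 8 = 942.6250

942.6250 RPM


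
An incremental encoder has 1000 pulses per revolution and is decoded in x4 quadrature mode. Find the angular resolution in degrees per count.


resolution = 360 / (PPR * 4) = 360 / 4000 = 0.0900

0.0900 degrees


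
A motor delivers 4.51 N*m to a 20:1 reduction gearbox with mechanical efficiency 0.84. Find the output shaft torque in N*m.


tau_out = tau_in * N * eta = 4.51 * 20 * 0.84 = 75.7680

75.7680 N*m


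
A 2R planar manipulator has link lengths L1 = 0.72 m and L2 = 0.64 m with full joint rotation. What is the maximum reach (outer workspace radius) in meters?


r_max = L1 + L2 = 0.72 + 0.64 = 1.3600

1.3600 m


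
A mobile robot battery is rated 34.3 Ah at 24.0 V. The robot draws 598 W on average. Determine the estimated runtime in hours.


E = 34.3*24.0 = 823.2000 Wh
t = E/P = 823.2000/598 = 1.3766

1.3766 hours


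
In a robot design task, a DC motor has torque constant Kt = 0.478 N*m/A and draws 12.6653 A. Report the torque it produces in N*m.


tau = Kt * I = 0.478*12.6653 = 6.0540

6.0540 N*m


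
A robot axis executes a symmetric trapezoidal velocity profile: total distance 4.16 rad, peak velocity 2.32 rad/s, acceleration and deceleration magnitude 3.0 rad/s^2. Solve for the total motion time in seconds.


t_acc = v/a = 2.32/3.0 = 0.773333 s
d_acc = v^2/(2a) = 0.897067 rad (each ramp)
d_cruise = 4.16 - 2*0.897067 = 2.365866 rad
t_cruise = 2.365866/2.32 = 1.019770 s
t_total = 2*0.773333 + 1.019770 = 2.5664

2.5664 s


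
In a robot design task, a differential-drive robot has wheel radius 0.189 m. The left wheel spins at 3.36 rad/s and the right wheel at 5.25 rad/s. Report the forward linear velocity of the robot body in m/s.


v = r*(wR + wL)/2 = 0.189*(5.25 + 3.36)/2 = 0.8136

0.8136 m/s


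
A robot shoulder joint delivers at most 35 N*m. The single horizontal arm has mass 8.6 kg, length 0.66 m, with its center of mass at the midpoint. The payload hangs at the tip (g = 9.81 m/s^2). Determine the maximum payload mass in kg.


tau_arm = m_arm*g*(L/2) = 8.6*9.81*0.66/2 = 27.8408 N*m
tau_payload = tau_max - tau_arm = 35 - 27.8408 = 7.1592
m_payload = tau_payload / (g*L) = 7.1592 / (9.81*0.66) = 1.1057

1.1057 kg


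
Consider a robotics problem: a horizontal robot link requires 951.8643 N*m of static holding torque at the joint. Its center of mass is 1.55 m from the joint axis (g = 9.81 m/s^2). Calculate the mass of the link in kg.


m = tau / (g*L) = 951.8643 / (9.81 * 1.55) = 62.6000

62.6000 kg


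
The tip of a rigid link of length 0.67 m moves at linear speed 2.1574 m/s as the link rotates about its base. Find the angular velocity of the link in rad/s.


omega = v / L = 2.1574 / 0.67 = 3.2200

3.2200 rad/s


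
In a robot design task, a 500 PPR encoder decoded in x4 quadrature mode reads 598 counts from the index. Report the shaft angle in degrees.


angle = counts * 360 / (PPR*4) = 598 * 360 / 2000 = 107.6400

107.6400 degrees


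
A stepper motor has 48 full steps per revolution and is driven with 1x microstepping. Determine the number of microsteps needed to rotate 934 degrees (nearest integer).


step_size = 360/(48*1) = 360/48 = 7.500000 deg
n = 934/(360/48) = 934*48/360 = 124.5333 -> 125

125 steps


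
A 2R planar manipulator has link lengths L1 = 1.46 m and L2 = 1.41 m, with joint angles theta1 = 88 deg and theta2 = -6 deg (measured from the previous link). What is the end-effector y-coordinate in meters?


y = L1*sin(th1) + L2*sin(th1+th2) = 1.46*sin(88 deg) + 1.41*sin(82 deg) = 2.8554

2.8554 m


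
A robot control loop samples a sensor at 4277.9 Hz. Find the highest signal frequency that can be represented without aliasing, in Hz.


f_max = f_s/2 = 4277.9/2 = 2138.9500

2138.9500 Hz


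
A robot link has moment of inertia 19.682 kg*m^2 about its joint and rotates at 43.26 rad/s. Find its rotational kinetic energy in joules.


KE = (1/2)*I*omega^2 = 0.5*19.682*43.26^2 = 18416.7190

18416.7190 J


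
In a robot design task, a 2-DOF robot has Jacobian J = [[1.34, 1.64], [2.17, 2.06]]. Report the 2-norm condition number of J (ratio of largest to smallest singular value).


JJ^T eigenvalues: trace(JJ^T) = 13.4377, det(JJ^T) = det(J)^2 = 0.63744256
s_max^2 = (13.4377 + sqrt(178.02201105))/2 = 13.39009447
s_min^2 = (13.4377 - sqrt(178.02201105))/2 = 0.04760553
kappa = s_max/s_min = sqrt(13.39009447/0.04760553) = 16.7712

16.7712


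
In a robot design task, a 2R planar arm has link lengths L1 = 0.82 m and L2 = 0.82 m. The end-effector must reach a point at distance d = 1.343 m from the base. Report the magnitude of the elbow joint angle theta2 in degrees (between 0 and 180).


cos(th2) = (d^2 - L1^2 - L2^2)/(2*L1*L2) = (1.343^2 - 0.82^2 - 0.82^2)/(2*0.82*0.82) = 0.34120241
th2 = acos(0.34120241) = 70.0499 deg

70.0499 degrees


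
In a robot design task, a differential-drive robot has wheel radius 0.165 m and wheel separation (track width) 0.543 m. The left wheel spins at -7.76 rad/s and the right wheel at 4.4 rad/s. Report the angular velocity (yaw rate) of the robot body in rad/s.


omega = r*(wR - wL)/L = 0.165*(4.4 - (-7.76))/0.543 = 3.6950

3.6950 rad/s


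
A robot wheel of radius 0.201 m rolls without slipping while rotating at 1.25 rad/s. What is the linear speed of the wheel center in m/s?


v = omega * r = 1.25 * 0.201 = 0.2513

0.2513 m/s


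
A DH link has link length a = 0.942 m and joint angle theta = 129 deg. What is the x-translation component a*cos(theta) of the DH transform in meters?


a*cos(theta) = 0.942*cos(129 deg) = -0.5928

-0.5928 m


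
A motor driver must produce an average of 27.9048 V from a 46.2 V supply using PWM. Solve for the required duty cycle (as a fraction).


D = V_avg/V_supply = 27.9048/46.2 = 0.6040

0.6040


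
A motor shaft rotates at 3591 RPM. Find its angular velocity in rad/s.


omega = 3591 * 2*pi/60 = 376.0486

376.0486 rad/s


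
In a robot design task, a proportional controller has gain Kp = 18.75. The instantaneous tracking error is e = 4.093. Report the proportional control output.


u_P = Kp * e = 18.75 * 4.093 = 76.7438

76.7438


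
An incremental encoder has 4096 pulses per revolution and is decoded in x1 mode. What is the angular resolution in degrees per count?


resolution = 360 / (PPR * 1) = 360 / 4096 = 0.0879

0.0879 degrees


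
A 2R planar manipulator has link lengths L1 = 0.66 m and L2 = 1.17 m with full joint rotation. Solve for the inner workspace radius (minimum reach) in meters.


r_min = |L1 - L2| = |0.66 - 1.17| = 0.5100

0.5100 m


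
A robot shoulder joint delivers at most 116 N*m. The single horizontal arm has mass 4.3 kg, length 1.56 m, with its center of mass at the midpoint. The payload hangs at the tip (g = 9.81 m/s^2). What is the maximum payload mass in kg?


tau_arm = m_arm*g*(L/2) = 4.3*9.81*1.56/2 = 32.9027 N*m
tau_payload = tau_max - tau_arm = 116 - 32.9027 = 83.0973
m_payload = tau_payload / (g*L) = 83.0973 / (9.81*1.56) = 5.4299

5.4299 kg


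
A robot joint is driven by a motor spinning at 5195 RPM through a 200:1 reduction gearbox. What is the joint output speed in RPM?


omega_joint = omega_motor / N = 5195 / 200 = 25.9750

25.9750 RPM


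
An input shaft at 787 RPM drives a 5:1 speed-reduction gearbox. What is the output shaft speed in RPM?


omega_out = omega_in / N = 787 / 5 = 157.4000

157.4000 RPM


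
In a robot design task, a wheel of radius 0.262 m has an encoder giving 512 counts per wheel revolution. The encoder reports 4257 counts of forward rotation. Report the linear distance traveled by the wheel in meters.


revs = 4257/512 = 8.314453
d = revs * 2*pi*r = 8.314453 * 2*pi*0.262 = 13.6872

13.6872 m


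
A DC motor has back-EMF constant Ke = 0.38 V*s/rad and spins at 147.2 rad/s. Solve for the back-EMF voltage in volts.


V_emf = Ke * omega = 0.38*147.2 = 55.9360

55.9360 V


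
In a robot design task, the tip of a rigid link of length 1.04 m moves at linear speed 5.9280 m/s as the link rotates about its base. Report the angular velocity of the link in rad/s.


omega = v / L = 5.9280 / 1.04 = 5.7000

5.7000 rad/s


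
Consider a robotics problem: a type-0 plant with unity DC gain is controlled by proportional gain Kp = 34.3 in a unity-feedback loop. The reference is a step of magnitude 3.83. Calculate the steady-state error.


e_ss = R/(1 + Kp) = 3.83/(1 + 34.3) = 3.83/35.3000 = 0.1085

0.1085


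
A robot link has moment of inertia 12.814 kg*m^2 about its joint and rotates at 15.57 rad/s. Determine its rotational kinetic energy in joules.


KE = (1/2)*I*omega^2 = 0.5*12.814*15.57^2 = 1553.2163

1553.2163 J


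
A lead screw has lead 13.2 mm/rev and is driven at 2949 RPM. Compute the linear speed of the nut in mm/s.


v = lead * (RPM/60) = 13.2*2949/60 = 648.7800

648.7800 mm/s


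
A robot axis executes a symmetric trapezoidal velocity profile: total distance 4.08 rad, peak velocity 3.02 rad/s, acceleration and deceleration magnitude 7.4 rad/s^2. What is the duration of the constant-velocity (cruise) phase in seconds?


t_acc = v/a = 0.408108 s, d_acc = v^2/(2a) = 0.616243 rad each
d_cruise = 4.08 - 2*0.616243 = 2.847514 rad
t_cruise = d_cruise/v = 2.847514/3.02 = 0.9429

0.9429 s


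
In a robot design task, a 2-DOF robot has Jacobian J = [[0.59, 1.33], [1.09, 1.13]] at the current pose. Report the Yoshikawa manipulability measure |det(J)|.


det(J) = 0.59*1.13 - (1.33)*(1.09) = -0.7830
|det(J)| = 0.7830

0.7830


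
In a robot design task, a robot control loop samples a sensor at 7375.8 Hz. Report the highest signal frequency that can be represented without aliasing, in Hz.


f_max = f_s/2 = 7375.8/2 = 3687.9000

3687.9000 Hz


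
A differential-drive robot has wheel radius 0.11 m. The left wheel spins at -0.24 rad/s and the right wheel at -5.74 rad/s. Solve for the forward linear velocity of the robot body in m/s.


v = r*(wR + wL)/2 = 0.11*(-5.74 + -0.24)/2 = -0.3289

-0.3289 m/s


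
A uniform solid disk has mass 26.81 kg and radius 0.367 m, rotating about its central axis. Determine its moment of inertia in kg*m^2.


I = (1/2)*m*R^2 = 0.5*26.81*0.367^2 = 1.8055

1.8055 kg*m^2


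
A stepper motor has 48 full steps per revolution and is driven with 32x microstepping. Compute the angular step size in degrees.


step = 360/(48*32) = 360/1536 = 0.2344

0.2344 degrees


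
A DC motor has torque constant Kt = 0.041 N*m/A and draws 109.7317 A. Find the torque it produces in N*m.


tau = Kt * I = 0.041*109.7317 = 4.4990

4.4990 N*m


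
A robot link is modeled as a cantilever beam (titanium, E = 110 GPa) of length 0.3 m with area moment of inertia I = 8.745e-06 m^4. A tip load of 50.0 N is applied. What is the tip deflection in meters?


delta = F*L^3/(3*E*I) = 50.0*0.3^3/(3*1.100e+11*8.745e-06)
      = 1.35/2885850 = 4.6780e-07

4.6780e-07 m


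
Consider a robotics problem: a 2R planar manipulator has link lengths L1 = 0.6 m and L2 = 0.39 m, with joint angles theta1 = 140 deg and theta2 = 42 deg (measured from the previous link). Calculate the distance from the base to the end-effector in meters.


x = L1*cos(th1) + L2*cos(th1+th2) = -0.849389
y = L1*sin(th1) + L2*sin(th1+th2) = 0.372062
d = sqrt(x^2 + y^2) = sqrt(0.721462 + 0.138430) = 0.9273

0.9273 m


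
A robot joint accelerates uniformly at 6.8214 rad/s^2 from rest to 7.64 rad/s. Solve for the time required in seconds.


t = delta_omega / alpha = 7.64 / 6.8214 = 1.1200

1.1200 s


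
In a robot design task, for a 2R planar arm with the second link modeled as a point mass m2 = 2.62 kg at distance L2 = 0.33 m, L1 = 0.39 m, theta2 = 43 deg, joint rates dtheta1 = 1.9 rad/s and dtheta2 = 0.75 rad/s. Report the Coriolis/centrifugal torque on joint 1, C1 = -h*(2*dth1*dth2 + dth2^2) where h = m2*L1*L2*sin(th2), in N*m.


h = m2*L1*L2*sin(th2) = 2.62*0.39*0.33*sin(43 deg) = 0.229966
C1 = -h*(2*1.9*0.75 + 0.75^2) = -0.229966*3.4125 = -0.7848

-0.7848 N*m


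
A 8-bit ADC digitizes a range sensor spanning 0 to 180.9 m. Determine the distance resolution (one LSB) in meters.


res = range / 2^n = 180.9/2^8 = 180.9/256 = 0.7066

0.7066 m
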